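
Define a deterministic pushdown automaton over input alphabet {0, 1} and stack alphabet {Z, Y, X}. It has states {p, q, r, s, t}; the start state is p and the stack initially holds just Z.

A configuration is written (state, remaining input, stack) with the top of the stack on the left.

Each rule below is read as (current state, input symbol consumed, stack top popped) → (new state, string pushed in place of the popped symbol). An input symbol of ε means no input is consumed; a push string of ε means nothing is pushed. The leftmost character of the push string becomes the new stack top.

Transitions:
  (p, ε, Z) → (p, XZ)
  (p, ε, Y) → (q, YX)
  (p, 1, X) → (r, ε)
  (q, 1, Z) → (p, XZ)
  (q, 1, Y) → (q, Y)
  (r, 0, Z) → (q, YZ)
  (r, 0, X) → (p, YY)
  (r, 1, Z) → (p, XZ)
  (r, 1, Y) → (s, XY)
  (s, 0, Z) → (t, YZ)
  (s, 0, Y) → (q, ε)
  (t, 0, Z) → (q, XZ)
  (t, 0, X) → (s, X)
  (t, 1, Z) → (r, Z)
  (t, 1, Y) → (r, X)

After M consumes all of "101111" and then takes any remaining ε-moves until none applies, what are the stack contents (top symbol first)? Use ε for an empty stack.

YZ

(p, 101111, Z)
  ε-move, top Z: go to p, push XZ → (p, 101111, XZ)
  read 1, top X: go to r, push ε → (r, 01111, Z)
  read 0, top Z: go to q, push YZ → (q, 1111, YZ)
  read 1, top Y: go to q, push Y → (q, 111, YZ)
  read 1, top Y: go to q, push Y → (q, 11, YZ)
  read 1, top Y: go to q, push Y → (q, 1, YZ)
  read 1, top Y: go to q, push Y → (q, ε, YZ)
All input consumed in state q with stack YZ.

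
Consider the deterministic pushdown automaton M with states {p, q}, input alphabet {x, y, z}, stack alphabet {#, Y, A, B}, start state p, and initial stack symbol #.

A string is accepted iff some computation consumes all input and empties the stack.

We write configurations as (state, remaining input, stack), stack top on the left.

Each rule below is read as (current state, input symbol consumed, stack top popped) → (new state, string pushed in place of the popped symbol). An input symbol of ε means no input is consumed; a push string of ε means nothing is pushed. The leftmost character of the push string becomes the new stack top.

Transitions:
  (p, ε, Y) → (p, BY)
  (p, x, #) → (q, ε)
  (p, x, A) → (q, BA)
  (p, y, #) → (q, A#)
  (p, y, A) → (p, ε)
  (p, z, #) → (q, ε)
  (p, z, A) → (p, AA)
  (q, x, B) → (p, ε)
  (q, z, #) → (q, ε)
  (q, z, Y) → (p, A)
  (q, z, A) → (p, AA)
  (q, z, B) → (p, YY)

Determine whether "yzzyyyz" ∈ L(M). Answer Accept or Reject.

(p, yzzyyyz, #) ⊢ (q, zzyyyz, A#) ⊢ (p, zyyyz, AA#) ⊢ (p, yyyz, AAA#) ⊢ (p, yyz, AA#) ⊢ (p, yz, A#) ⊢ (p, z, #) ⊢ (q, ε, ε)
All input consumed and the stack is empty.

Accept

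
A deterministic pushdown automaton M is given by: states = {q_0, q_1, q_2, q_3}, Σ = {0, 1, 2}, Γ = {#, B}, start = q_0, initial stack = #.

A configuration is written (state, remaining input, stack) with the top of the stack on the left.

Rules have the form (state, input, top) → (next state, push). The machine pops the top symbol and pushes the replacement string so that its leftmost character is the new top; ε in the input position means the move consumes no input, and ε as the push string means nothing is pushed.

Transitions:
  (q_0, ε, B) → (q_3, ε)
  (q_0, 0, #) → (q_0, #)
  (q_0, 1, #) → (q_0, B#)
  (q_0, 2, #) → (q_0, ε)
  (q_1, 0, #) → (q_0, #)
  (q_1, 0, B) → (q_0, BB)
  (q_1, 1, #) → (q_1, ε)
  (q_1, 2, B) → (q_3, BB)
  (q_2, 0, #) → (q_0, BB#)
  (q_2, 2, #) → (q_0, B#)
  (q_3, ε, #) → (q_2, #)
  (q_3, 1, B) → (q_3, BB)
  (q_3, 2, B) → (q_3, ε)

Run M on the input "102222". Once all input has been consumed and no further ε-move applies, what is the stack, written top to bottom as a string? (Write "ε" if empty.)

#

(q_0, 102222, #)
  read 1, top #: go to q_0, push B# → (q_0, 02222, B#)
  ε-move, top B: go to q_3, push ε → (q_3, 02222, #)
  ε-move, top #: go to q_2, push # → (q_2, 02222, #)
  read 0, top #: go to q_0, push BB# → (q_0, 2222, BB#)
  ε-move, top B: go to q_3, push ε → (q_3, 2222, B#)
  read 2, top B: go to q_3, push ε → (q_3, 222, #)
  ε-move, top #: go to q_2, push # → (q_2, 222, #)
  read 2, top #: go to q_0, push B# → (q_0, 22, B#)
  ε-move, top B: go to q_3, push ε → (q_3, 22, #)
  ε-move, top #: go to q_2, push # → (q_2, 22, #)
  read 2, top #: go to q_0, push B# → (q_0, 2, B#)
  ε-move, top B: go to q_3, push ε → (q_3, 2, #)
  ε-move, top #: go to q_2, push # → (q_2, 2, #)
  read 2, top #: go to q_0, push B# → (q_0, ε, B#)
  ε-move, top B: go to q_3, push ε → (q_3, ε, #)
  ε-move, top #: go to q_2, push # → (q_2, ε, #)
All input consumed in state q_2 with stack #.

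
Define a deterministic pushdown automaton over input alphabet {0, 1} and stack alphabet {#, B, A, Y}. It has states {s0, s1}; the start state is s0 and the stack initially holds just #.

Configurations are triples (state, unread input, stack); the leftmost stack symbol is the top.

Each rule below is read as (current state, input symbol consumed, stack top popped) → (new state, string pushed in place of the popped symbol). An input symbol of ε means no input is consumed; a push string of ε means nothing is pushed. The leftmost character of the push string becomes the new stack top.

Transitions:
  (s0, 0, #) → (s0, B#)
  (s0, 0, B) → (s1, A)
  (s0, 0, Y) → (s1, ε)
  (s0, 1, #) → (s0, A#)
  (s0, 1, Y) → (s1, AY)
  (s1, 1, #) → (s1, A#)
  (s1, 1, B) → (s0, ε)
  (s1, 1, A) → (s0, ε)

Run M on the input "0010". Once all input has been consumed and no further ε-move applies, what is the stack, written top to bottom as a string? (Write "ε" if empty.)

B#

(s0, 0010, #) ⊢ (s0, 010, B#) ⊢ (s1, 10, A#) ⊢ (s0, 0, #) ⊢ (s0, ε, B#)
All input consumed in state s0 with stack B#.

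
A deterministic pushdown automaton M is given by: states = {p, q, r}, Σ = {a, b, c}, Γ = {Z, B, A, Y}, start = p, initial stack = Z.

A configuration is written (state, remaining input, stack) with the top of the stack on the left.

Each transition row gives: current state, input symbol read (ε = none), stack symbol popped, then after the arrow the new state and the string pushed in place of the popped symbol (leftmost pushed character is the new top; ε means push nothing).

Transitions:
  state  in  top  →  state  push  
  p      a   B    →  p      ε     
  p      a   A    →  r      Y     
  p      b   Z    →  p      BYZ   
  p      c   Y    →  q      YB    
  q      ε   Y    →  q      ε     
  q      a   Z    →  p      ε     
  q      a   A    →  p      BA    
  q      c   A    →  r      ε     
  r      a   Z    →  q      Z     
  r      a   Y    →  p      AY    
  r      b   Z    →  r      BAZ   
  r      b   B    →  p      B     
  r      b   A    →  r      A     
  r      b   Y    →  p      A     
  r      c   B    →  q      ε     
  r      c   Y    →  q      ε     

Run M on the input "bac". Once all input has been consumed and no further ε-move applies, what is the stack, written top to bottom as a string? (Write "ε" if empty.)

BZ

(p, bac, Z)
  read b, top Z: go to p, push BYZ → (p, ac, BYZ)
  read a, top B: go to p, push ε → (p, c, YZ)
  read c, top Y: go to q, push YB → (q, ε, YBZ)
  ε-move, top Y: go to q, push ε → (q, ε, BZ)
All input consumed in state q with stack BZ.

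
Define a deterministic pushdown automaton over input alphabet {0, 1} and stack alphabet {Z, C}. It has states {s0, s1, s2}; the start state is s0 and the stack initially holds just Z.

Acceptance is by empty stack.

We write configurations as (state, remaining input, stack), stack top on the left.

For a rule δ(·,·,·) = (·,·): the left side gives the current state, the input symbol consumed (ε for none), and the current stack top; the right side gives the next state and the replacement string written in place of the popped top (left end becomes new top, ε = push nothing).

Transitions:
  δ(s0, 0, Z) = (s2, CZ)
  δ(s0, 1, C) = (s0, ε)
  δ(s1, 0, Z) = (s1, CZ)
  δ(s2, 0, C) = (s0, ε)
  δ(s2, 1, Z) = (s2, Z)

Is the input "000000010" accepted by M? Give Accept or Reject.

(s0, 000000010, Z)
  read 0, top Z: go to s2, push CZ → (s2, 00000010, CZ)
  read 0, top C: go to s0, push ε → (s0, 0000010, Z)
  read 0, top Z: go to s2, push CZ → (s2, 000010, CZ)
  read 0, top C: go to s0, push ε → (s0, 00010, Z)
  read 0, top Z: go to s2, push CZ → (s2, 0010, CZ)
  read 0, top C: go to s0, push ε → (s0, 010, Z)
  read 0, top Z: go to s2, push CZ → (s2, 10, CZ)
No transition applies at (s2, 10, CZ); input not fully consumed.

Reject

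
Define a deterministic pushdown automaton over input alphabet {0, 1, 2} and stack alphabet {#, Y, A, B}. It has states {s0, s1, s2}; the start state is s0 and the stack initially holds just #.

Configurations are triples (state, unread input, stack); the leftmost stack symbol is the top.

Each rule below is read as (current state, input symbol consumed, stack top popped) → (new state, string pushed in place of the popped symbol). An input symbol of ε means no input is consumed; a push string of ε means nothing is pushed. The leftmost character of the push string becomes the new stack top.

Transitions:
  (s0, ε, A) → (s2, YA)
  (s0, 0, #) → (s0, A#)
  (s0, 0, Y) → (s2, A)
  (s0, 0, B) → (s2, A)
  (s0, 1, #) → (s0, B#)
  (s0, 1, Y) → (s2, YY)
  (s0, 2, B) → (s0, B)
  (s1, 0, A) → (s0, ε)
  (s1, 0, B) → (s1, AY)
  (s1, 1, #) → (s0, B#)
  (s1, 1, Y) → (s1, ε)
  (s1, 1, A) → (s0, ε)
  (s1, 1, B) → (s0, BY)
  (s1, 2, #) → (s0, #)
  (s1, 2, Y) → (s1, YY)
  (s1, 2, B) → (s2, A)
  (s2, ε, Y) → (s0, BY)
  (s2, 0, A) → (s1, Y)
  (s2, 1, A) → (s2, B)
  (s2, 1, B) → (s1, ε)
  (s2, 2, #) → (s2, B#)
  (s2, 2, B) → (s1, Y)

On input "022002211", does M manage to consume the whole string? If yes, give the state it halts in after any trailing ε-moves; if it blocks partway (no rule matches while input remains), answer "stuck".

s1

(s0, 022002211, #)
  read 0, top #: go to s0, push A# → (s0, 22002211, A#)
  ε-move, top A: go to s2, push YA → (s2, 22002211, YA#)
  ε-move, top Y: go to s0, push BY → (s0, 22002211, BYA#)
  read 2, top B: go to s0, push B → (s0, 2002211, BYA#)
  read 2, top B: go to s0, push B → (s0, 002211, BYA#)
  read 0, top B: go to s2, push A → (s2, 02211, AYA#)
  read 0, top A: go to s1, push Y → (s1, 2211, YYA#)
  read 2, top Y: go to s1, push YY → (s1, 211, YYYA#)
  read 2, top Y: go to s1, push YY → (s1, 11, YYYYA#)
  read 1, top Y: go to s1, push ε → (s1, 1, YYYA#)
  read 1, top Y: go to s1, push ε → (s1, ε, YYA#)
All input consumed; M is in state s1.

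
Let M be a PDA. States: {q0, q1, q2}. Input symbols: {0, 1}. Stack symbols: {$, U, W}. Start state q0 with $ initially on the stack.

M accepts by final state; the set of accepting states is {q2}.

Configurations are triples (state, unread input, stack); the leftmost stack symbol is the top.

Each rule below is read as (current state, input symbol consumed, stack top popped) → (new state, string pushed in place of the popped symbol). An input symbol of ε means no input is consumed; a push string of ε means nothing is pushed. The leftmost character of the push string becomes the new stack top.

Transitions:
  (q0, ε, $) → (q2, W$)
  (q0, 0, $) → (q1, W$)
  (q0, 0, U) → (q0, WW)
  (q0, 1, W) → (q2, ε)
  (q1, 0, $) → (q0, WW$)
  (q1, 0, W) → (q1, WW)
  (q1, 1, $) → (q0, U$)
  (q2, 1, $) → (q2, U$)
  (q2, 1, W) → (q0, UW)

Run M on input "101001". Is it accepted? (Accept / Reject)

No computation consumes all input and reaches a final state.

Reject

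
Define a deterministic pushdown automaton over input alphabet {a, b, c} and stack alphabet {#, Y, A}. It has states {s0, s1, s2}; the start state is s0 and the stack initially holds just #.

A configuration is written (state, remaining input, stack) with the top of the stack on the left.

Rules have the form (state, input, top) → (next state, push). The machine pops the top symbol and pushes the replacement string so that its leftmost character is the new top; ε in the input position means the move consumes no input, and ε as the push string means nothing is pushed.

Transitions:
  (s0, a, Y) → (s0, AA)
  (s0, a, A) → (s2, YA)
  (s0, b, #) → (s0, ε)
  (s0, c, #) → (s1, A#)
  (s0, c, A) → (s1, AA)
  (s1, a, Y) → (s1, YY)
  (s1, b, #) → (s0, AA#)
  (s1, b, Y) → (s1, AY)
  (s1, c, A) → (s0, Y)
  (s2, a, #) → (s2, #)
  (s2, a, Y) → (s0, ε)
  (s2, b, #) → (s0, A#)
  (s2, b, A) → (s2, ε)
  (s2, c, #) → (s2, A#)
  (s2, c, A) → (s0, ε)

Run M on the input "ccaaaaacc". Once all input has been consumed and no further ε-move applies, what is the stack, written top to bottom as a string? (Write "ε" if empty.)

YAA#

(s0, ccaaaaacc, #) ⊢ (s1, caaaaacc, A#) ⊢ (s0, aaaaacc, Y#) ⊢ (s0, aaaacc, AA#) ⊢ (s2, aaacc, YAA#) ⊢ (s0, aacc, AA#) ⊢ (s2, acc, YAA#) ⊢ (s0, cc, AA#) ⊢ (s1, c, AAA#) ⊢ (s0, ε, YAA#)
All input consumed in state s0 with stack YAA#.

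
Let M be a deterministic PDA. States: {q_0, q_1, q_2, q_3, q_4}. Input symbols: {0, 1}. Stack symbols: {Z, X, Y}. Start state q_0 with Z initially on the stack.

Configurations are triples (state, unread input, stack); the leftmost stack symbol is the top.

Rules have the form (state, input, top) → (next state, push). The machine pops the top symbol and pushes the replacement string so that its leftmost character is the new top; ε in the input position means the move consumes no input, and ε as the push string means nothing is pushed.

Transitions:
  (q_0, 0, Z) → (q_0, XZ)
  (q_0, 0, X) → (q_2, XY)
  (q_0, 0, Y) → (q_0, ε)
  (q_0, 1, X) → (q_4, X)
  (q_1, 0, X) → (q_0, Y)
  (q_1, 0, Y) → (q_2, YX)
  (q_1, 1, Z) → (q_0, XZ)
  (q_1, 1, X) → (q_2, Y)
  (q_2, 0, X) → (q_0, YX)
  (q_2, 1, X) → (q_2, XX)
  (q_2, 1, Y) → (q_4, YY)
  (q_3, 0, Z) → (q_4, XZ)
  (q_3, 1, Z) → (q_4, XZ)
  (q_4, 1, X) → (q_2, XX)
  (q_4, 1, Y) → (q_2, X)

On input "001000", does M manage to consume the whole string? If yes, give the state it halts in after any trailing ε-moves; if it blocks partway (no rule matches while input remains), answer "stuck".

(q_0, 001000, Z)
  read 0, top Z: go to q_0, push XZ → (q_0, 01000, XZ)
  read 0, top X: go to q_2, push XY → (q_2, 1000, XYZ)
  read 1, top X: go to q_2, push XX → (q_2, 000, XXYZ)
  read 0, top X: go to q_0, push YX → (q_0, 00, YXXYZ)
  read 0, top Y: go to q_0, push ε → (q_0, 0, XXYZ)
  read 0, top X: go to q_2, push XY → (q_2, ε, XYXYZ)
All input consumed; M is in state q_2.

q_2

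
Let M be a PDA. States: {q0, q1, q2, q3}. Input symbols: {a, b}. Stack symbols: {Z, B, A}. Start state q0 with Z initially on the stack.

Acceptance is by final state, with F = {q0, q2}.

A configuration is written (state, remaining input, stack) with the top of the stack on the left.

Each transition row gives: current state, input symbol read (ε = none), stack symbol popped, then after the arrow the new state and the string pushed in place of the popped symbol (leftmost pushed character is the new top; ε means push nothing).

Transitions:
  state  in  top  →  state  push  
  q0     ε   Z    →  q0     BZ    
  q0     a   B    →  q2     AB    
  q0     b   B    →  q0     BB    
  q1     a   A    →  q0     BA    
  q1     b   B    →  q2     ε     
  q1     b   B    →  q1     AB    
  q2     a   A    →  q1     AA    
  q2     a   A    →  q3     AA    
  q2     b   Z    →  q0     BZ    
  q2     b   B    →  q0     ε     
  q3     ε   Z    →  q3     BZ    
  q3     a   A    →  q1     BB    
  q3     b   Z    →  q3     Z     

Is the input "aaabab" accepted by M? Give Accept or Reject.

Accept

One accepting computation: (q0, aaabab, Z) ⊢ (q0, aaabab, BZ) ⊢ (q2, aabab, ABZ) ⊢ (q3, abab, AABZ) ⊢ (q1, bab, BBABZ) ⊢ (q1, ab, ABBABZ) ⊢ (q0, b, BABBABZ) ⊢ (q0, ε, BBABBABZ)
All input consumed and state q0 ∈ F.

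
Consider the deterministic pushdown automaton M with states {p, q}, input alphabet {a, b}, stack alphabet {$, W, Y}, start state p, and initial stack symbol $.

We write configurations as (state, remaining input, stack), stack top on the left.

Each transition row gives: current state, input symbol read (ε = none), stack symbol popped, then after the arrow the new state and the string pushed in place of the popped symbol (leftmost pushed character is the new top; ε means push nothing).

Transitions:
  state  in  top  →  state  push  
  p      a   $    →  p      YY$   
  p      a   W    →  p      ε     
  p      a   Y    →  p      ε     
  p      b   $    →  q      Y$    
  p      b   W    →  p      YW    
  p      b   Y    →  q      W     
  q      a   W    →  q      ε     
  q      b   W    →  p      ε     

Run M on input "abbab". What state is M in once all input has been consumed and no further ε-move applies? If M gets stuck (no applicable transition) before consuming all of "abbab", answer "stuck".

(p, abbab, $) ⊢ (p, bbab, YY$) ⊢ (q, bab, WY$) ⊢ (p, ab, Y$) ⊢ (p, b, $) ⊢ (q, ε, Y$)
All input consumed; M is in state q.

q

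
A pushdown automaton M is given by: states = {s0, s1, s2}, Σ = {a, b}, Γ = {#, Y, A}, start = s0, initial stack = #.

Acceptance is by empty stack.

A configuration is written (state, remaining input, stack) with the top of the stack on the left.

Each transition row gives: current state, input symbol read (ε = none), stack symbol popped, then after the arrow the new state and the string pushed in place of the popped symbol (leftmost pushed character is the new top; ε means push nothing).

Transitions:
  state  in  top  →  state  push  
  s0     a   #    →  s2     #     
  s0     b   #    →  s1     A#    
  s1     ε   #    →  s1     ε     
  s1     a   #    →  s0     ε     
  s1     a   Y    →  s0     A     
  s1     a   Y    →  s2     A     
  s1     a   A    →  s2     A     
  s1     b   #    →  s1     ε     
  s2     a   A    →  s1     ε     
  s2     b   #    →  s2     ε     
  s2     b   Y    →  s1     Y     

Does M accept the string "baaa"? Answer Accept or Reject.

Accept

One accepting computation: (s0, baaa, #) ⊢ (s1, aaa, A#) ⊢ (s2, aa, A#) ⊢ (s1, a, #) ⊢ (s0, ε, ε)
All input consumed and the stack is empty.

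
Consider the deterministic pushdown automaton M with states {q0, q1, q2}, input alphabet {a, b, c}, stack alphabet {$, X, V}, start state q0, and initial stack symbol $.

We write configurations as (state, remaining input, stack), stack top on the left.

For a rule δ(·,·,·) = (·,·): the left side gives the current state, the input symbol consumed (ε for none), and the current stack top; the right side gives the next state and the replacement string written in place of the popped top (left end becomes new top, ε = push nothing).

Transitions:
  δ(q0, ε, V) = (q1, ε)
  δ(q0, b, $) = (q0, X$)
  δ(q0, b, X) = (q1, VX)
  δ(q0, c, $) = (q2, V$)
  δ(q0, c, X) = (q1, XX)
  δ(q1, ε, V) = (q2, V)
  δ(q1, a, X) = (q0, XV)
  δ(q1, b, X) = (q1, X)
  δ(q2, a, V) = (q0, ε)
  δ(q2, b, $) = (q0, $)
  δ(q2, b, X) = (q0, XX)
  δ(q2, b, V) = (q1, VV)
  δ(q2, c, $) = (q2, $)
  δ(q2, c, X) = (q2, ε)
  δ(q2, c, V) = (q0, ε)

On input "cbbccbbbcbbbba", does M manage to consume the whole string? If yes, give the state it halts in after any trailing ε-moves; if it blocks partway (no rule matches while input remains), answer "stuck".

(q0, cbbccbbbcbbbba, $)
  read c, top $: go to q2, push V$ → (q2, bbccbbbcbbbba, V$)
  read b, top V: go to q1, push VV → (q1, bccbbbcbbbba, VV$)
  ε-move, top V: go to q2, push V → (q2, bccbbbcbbbba, VV$)
  read b, top V: go to q1, push VV → (q1, ccbbbcbbbba, VVV$)
  ε-move, top V: go to q2, push V → (q2, ccbbbcbbbba, VVV$)
  read c, top V: go to q0, push ε → (q0, cbbbcbbbba, VV$)
  ε-move, top V: go to q1, push ε → (q1, cbbbcbbbba, V$)
  ε-move, top V: go to q2, push V → (q2, cbbbcbbbba, V$)
  read c, top V: go to q0, push ε → (q0, bbbcbbbba, $)
  read b, top $: go to q0, push X$ → (q0, bbcbbbba, X$)
  read b, top X: go to q1, push VX → (q1, bcbbbba, VX$)
  ε-move, top V: go to q2, push V → (q2, bcbbbba, VX$)
  read b, top V: go to q1, push VV → (q1, cbbbba, VVX$)
  ε-move, top V: go to q2, push V → (q2, cbbbba, VVX$)
  read c, top V: go to q0, push ε → (q0, bbbba, VX$)
  ε-move, top V: go to q1, push ε → (q1, bbbba, X$)
  read b, top X: go to q1, push X → (q1, bbba, X$)
  read b, top X: go to q1, push X → (q1, bba, X$)
  read b, top X: go to q1, push X → (q1, ba, X$)
  read b, top X: go to q1, push X → (q1, a, X$)
  read a, top X: go to q0, push XV → (q0, ε, XV$)
All input consumed; M is in state q0.

q0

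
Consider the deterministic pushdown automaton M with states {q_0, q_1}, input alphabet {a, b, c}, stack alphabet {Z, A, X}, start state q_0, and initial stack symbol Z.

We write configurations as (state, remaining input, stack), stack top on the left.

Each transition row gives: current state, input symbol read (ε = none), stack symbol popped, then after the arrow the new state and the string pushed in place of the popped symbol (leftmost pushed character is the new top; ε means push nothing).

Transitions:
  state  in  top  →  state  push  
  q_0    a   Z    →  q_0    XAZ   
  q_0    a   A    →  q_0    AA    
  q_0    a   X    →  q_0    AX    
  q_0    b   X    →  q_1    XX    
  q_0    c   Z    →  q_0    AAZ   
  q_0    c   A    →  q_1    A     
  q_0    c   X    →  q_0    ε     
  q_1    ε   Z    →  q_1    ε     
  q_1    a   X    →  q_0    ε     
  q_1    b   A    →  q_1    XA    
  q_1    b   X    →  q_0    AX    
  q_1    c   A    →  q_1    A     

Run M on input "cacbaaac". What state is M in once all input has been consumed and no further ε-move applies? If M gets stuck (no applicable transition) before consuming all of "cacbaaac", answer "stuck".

q_1

(q_0, cacbaaac, Z)
  read c, top Z: go to q_0, push AAZ → (q_0, acbaaac, AAZ)
  read a, top A: go to q_0, push AA → (q_0, cbaaac, AAAZ)
  read c, top A: go to q_1, push A → (q_1, baaac, AAAZ)
  read b, top A: go to q_1, push XA → (q_1, aaac, XAAAZ)
  read a, top X: go to q_0, push ε → (q_0, aac, AAAZ)
  read a, top A: go to q_0, push AA → (q_0, ac, AAAAZ)
  read a, top A: go to q_0, push AA → (q_0, c, AAAAAZ)
  read c, top A: go to q_1, push A → (q_1, ε, AAAAAZ)
All input consumed; M is in state q_1.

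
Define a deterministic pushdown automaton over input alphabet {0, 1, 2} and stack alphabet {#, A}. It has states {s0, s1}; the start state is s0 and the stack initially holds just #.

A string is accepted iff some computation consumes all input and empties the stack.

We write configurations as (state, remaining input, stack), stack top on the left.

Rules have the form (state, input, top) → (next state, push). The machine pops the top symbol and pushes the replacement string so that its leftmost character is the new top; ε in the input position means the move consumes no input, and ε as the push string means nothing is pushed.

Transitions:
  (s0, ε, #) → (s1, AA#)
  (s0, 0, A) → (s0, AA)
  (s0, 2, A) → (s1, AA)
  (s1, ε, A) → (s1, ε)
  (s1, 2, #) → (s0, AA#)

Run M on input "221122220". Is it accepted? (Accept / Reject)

Reject

(s0, 221122220, #)
  ε-move, top #: go to s1, push AA# → (s1, 221122220, AA#)
  ε-move, top A: go to s1, push ε → (s1, 221122220, A#)
  ε-move, top A: go to s1, push ε → (s1, 221122220, #)
  read 2, top #: go to s0, push AA# → (s0, 21122220, AA#)
  read 2, top A: go to s1, push AA → (s1, 1122220, AAA#)
  ε-move, top A: go to s1, push ε → (s1, 1122220, AA#)
  ε-move, top A: go to s1, push ε → (s1, 1122220, A#)
  ε-move, top A: go to s1, push ε → (s1, 1122220, #)
No transition applies at (s1, 1122220, #); input not fully consumed.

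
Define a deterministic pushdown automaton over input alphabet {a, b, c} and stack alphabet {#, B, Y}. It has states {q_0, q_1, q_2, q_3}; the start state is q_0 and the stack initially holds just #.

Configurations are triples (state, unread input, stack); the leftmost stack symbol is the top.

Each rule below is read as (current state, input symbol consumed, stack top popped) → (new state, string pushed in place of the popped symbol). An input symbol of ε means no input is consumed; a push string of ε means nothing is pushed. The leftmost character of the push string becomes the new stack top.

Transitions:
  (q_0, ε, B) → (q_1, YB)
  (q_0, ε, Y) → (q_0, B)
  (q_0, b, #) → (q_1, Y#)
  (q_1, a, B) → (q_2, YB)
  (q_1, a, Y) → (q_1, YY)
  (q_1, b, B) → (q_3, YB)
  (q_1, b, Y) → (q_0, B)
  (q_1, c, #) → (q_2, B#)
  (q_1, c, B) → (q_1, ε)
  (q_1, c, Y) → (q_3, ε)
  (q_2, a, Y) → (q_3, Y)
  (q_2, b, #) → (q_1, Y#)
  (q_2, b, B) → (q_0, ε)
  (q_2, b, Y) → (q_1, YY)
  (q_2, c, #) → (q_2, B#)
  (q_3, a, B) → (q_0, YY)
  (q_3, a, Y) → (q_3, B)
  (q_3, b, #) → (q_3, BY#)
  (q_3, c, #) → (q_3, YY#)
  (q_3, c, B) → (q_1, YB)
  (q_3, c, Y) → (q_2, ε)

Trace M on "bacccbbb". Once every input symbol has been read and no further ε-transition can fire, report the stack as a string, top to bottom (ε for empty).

YB#

(q_0, bacccbbb, #) ⊢ (q_1, acccbbb, Y#) ⊢ (q_1, cccbbb, YY#) ⊢ (q_3, ccbbb, Y#) ⊢ (q_2, cbbb, #) ⊢ (q_2, bbb, B#) ⊢ (q_0, bb, #) ⊢ (q_1, b, Y#) ⊢ (q_0, ε, B#) ⊢ (q_1, ε, YB#)
All input consumed in state q_1 with stack YB#.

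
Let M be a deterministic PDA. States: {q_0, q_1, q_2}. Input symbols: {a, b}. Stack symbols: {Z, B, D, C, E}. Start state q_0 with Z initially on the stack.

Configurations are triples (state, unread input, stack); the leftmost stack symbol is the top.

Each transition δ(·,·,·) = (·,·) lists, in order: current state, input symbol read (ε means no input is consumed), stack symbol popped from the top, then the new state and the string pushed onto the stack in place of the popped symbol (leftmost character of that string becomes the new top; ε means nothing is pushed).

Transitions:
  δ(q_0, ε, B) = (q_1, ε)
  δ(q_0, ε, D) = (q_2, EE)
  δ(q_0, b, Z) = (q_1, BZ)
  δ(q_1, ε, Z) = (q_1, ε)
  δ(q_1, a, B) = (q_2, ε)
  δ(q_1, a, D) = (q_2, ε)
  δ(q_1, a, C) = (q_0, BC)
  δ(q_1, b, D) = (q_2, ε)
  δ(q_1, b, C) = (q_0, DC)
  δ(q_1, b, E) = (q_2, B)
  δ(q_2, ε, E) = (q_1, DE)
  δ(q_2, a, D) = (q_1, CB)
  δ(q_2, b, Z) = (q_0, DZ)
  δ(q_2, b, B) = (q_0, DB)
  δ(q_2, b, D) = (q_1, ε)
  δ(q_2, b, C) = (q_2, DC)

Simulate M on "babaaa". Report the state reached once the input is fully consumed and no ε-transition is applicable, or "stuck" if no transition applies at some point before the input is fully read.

(q_0, babaaa, Z)
  read b, top Z: go to q_1, push BZ → (q_1, abaaa, BZ)
  read a, top B: go to q_2, push ε → (q_2, baaa, Z)
  read b, top Z: go to q_0, push DZ → (q_0, aaa, DZ)
  ε-move, top D: go to q_2, push EE → (q_2, aaa, EEZ)
  ε-move, top E: go to q_1, push DE → (q_1, aaa, DEEZ)
  read a, top D: go to q_2, push ε → (q_2, aa, EEZ)
  ε-move, top E: go to q_1, push DE → (q_1, aa, DEEZ)
  read a, top D: go to q_2, push ε → (q_2, a, EEZ)
  ε-move, top E: go to q_1, push DE → (q_1, a, DEEZ)
  read a, top D: go to q_2, push ε → (q_2, ε, EEZ)
  ε-move, top E: go to q_1, push DE → (q_1, ε, DEEZ)
All input consumed; M is in state q_1.

q_1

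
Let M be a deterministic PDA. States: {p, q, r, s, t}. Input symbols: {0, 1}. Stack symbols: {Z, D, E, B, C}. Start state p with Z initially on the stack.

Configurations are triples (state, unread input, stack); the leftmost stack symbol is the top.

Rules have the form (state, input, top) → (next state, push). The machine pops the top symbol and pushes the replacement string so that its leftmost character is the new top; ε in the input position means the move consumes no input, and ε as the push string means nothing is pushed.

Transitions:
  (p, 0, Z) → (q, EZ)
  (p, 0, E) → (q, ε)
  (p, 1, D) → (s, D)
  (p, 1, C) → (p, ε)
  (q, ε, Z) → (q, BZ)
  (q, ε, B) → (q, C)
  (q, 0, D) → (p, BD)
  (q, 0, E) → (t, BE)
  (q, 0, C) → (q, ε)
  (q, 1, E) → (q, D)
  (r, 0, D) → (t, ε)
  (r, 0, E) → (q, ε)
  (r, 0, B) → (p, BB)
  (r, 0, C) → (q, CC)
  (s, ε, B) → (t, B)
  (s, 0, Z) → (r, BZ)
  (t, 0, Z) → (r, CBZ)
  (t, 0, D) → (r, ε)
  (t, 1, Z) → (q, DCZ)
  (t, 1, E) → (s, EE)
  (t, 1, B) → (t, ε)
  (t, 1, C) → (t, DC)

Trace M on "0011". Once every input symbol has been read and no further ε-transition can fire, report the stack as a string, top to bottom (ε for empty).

(p, 0011, Z)
  read 0, top Z: go to q, push EZ → (q, 011, EZ)
  read 0, top E: go to t, push BE → (t, 11, BEZ)
  read 1, top B: go to t, push ε → (t, 1, EZ)
  read 1, top E: go to s, push EE → (s, ε, EEZ)
All input consumed in state s with stack EEZ.

EEZ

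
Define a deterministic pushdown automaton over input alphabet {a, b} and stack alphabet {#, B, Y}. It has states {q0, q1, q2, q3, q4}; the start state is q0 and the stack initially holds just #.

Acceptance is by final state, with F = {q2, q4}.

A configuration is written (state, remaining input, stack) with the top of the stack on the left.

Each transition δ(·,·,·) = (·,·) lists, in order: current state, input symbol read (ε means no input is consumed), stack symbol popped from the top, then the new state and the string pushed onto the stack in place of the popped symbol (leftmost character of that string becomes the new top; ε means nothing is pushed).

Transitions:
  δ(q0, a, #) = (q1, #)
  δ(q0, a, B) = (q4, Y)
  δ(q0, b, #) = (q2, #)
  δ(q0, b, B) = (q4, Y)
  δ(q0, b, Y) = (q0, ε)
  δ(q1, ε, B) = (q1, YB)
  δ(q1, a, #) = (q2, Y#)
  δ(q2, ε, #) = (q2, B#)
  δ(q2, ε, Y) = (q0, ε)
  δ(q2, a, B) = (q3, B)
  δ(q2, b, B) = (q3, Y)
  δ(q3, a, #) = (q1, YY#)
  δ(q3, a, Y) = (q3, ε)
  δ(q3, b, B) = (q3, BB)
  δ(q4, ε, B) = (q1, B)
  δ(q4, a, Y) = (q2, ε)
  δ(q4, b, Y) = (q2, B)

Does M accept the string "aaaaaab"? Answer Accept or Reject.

Accept

(q0, aaaaaab, #)
  read a, top #: go to q1, push # → (q1, aaaaab, #)
  read a, top #: go to q2, push Y# → (q2, aaaab, Y#)
  ε-move, top Y: go to q0, push ε → (q0, aaaab, #)
  read a, top #: go to q1, push # → (q1, aaab, #)
  read a, top #: go to q2, push Y# → (q2, aab, Y#)
  ε-move, top Y: go to q0, push ε → (q0, aab, #)
  read a, top #: go to q1, push # → (q1, ab, #)
  read a, top #: go to q2, push Y# → (q2, b, Y#)
  ε-move, top Y: go to q0, push ε → (q0, b, #)
  read b, top #: go to q2, push # → (q2, ε, #)
All input consumed; state q2 ∈ F.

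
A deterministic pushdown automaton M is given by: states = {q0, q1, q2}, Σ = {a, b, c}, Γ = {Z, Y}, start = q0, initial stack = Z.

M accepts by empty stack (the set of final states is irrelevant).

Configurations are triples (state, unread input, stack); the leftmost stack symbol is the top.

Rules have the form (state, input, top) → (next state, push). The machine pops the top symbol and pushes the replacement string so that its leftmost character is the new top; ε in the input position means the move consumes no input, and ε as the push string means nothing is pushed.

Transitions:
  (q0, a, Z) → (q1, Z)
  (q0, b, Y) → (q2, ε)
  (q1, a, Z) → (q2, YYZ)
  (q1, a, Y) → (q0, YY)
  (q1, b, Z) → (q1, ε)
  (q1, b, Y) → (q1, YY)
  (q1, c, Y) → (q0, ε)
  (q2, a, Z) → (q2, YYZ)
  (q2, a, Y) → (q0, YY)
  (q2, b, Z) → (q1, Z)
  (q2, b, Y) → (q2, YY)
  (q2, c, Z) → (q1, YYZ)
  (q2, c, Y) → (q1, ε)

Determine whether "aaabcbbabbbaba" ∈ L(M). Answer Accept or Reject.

(q0, aaabcbbabbbaba, Z)
  read a, top Z: go to q1, push Z → (q1, aabcbbabbbaba, Z)
  read a, top Z: go to q2, push YYZ → (q2, abcbbabbbaba, YYZ)
  read a, top Y: go to q0, push YY → (q0, bcbbabbbaba, YYYZ)
  read b, top Y: go to q2, push ε → (q2, cbbabbbaba, YYZ)
  read c, top Y: go to q1, push ε → (q1, bbabbbaba, YZ)
  read b, top Y: go to q1, push YY → (q1, babbbaba, YYZ)
  read b, top Y: go to q1, push YY → (q1, abbbaba, YYYZ)
  read a, top Y: go to q0, push YY → (q0, bbbaba, YYYYZ)
  read b, top Y: go to q2, push ε → (q2, bbaba, YYYZ)
  read b, top Y: go to q2, push YY → (q2, baba, YYYYZ)
  read b, top Y: go to q2, push YY → (q2, aba, YYYYYZ)
  read a, top Y: go to q0, push YY → (q0, ba, YYYYYYZ)
  read b, top Y: go to q2, push ε → (q2, a, YYYYYZ)
  read a, top Y: go to q0, push YY → (q0, ε, YYYYYYZ)
All input consumed; stack is YYYYYYZ, not empty, and no further ε-move applies.

Reject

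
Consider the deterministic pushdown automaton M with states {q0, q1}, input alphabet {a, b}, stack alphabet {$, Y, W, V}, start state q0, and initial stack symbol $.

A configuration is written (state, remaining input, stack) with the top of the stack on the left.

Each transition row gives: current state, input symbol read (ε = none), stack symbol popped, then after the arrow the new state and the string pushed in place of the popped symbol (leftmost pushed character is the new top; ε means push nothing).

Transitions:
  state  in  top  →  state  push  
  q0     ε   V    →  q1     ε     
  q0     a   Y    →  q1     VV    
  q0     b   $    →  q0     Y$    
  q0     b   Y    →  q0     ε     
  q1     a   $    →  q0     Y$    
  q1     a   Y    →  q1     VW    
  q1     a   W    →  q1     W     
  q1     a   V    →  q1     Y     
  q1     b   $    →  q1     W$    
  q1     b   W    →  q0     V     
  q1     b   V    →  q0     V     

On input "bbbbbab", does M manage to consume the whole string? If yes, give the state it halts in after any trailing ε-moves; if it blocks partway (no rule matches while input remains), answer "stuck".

(q0, bbbbbab, $)
  read b, top $: go to q0, push Y$ → (q0, bbbbab, Y$)
  read b, top Y: go to q0, push ε → (q0, bbbab, $)
  read b, top $: go to q0, push Y$ → (q0, bbab, Y$)
  read b, top Y: go to q0, push ε → (q0, bab, $)
  read b, top $: go to q0, push Y$ → (q0, ab, Y$)
  read a, top Y: go to q1, push VV → (q1, b, VV$)
  read b, top V: go to q0, push V → (q0, ε, VV$)
  ε-move, top V: go to q1, push ε → (q1, ε, V$)
All input consumed; M is in state q1.

q1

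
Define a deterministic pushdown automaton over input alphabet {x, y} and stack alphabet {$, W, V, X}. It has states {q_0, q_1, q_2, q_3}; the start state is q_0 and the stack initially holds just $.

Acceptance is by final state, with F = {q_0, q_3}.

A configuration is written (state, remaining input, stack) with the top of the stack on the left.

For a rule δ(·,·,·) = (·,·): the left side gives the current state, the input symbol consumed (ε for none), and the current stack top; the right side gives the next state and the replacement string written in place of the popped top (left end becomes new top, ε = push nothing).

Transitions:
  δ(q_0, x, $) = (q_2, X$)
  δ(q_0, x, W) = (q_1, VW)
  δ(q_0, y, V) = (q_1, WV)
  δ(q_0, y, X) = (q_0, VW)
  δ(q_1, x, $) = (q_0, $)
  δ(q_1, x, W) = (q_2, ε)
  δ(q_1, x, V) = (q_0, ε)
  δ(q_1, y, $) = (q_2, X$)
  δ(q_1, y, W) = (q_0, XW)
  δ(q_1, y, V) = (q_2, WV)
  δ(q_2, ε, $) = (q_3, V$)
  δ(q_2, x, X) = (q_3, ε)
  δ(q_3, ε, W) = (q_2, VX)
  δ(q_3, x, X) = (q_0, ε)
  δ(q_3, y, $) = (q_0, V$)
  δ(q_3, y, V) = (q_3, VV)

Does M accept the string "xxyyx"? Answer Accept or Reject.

(q_0, xxyyx, $)
  read x, top $: go to q_2, push X$ → (q_2, xyyx, X$)
  read x, top X: go to q_3, push ε → (q_3, yyx, $)
  read y, top $: go to q_0, push V$ → (q_0, yx, V$)
  read y, top V: go to q_1, push WV → (q_1, x, WV$)
  read x, top W: go to q_2, push ε → (q_2, ε, V$)
All input consumed; state q_2 ∉ F and no further ε-move applies.

Reject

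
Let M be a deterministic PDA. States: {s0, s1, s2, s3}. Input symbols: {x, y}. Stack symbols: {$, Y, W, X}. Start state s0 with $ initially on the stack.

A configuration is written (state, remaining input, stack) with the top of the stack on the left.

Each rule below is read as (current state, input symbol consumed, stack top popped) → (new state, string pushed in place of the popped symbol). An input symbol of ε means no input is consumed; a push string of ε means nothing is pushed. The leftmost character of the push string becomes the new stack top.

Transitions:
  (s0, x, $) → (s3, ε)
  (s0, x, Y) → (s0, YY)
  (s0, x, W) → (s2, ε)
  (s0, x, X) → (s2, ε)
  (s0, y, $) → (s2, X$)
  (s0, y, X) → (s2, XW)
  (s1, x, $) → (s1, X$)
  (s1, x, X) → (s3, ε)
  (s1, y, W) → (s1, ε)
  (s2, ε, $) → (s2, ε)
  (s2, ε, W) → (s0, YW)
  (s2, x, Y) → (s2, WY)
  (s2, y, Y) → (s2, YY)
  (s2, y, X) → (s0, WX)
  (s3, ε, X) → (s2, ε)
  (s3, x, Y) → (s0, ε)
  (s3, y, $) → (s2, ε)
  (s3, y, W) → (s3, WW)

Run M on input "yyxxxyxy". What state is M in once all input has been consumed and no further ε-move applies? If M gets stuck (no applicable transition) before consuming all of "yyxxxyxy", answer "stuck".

stuck

(s0, yyxxxyxy, $) ⊢ (s2, yxxxyxy, X$) ⊢ (s0, xxxyxy, WX$) ⊢ (s2, xxyxy, X$)
No transition for (s2, x, top X); M blocks with input xxyxy remaining.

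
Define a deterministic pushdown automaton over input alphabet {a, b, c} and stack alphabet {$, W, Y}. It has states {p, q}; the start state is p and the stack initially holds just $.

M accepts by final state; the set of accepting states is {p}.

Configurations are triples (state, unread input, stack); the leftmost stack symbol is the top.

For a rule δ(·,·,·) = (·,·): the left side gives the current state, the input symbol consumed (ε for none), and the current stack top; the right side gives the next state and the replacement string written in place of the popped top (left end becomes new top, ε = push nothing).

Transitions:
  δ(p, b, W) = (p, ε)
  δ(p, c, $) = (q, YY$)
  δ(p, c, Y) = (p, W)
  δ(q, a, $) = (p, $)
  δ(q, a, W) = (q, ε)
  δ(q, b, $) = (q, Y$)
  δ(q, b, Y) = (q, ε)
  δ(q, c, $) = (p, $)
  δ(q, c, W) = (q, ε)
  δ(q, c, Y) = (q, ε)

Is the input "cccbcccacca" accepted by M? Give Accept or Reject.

(p, cccbcccacca, $)
  read c, top $: go to q, push YY$ → (q, ccbcccacca, YY$)
  read c, top Y: go to q, push ε → (q, cbcccacca, Y$)
  read c, top Y: go to q, push ε → (q, bcccacca, $)
  read b, top $: go to q, push Y$ → (q, cccacca, Y$)
  read c, top Y: go to q, push ε → (q, ccacca, $)
  read c, top $: go to p, push $ → (p, cacca, $)
  read c, top $: go to q, push YY$ → (q, acca, YY$)
No transition applies at (q, acca, YY$); input not fully consumed.

Reject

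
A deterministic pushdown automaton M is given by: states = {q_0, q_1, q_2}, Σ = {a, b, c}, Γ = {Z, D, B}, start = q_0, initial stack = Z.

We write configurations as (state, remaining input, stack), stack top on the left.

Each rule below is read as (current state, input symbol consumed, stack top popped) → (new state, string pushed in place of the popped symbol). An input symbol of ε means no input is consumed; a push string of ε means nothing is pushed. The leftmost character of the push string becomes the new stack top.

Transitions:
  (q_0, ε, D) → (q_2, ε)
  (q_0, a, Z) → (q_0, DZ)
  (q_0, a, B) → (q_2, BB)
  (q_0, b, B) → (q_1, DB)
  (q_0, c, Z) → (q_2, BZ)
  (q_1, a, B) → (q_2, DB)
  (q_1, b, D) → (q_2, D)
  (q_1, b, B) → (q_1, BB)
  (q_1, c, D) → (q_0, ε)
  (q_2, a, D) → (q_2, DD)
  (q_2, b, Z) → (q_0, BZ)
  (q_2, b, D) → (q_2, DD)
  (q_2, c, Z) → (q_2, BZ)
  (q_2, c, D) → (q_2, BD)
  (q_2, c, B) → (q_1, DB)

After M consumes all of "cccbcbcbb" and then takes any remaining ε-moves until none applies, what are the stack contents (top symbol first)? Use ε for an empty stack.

DBZ

(q_0, cccbcbcbb, Z)
  read c, top Z: go to q_2, push BZ → (q_2, ccbcbcbb, BZ)
  read c, top B: go to q_1, push DB → (q_1, cbcbcbb, DBZ)
  read c, top D: go to q_0, push ε → (q_0, bcbcbb, BZ)
  read b, top B: go to q_1, push DB → (q_1, cbcbb, DBZ)
  read c, top D: go to q_0, push ε → (q_0, bcbb, BZ)
  read b, top B: go to q_1, push DB → (q_1, cbb, DBZ)
  read c, top D: go to q_0, push ε → (q_0, bb, BZ)
  read b, top B: go to q_1, push DB → (q_1, b, DBZ)
  read b, top D: go to q_2, push D → (q_2, ε, DBZ)
All input consumed in state q_2 with stack DBZ.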